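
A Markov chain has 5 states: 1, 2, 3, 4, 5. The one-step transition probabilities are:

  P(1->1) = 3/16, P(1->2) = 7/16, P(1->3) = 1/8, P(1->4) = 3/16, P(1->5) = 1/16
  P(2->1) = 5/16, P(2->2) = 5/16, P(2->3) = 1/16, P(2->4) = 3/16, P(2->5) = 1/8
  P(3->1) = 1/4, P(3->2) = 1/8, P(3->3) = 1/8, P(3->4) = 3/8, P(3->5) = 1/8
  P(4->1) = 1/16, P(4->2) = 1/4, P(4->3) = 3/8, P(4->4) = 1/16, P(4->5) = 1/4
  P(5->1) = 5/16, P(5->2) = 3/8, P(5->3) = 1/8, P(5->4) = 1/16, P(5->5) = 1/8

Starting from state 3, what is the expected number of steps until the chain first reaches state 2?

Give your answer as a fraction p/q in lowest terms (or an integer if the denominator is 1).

Answer: 1156/291

Derivation:
Let h_i = expected steps to first reach 2 from state i.
Boundary: h_2 = 0.
First-step equations for the other states:
  h_1 = 1 + 3/16*h_1 + 7/16*h_2 + 1/8*h_3 + 3/16*h_4 + 1/16*h_5
  h_3 = 1 + 1/4*h_1 + 1/8*h_2 + 1/8*h_3 + 3/8*h_4 + 1/8*h_5
  h_4 = 1 + 1/16*h_1 + 1/4*h_2 + 3/8*h_3 + 1/16*h_4 + 1/4*h_5
  h_5 = 1 + 5/16*h_1 + 3/8*h_2 + 1/8*h_3 + 1/16*h_4 + 1/8*h_5

Substituting h_2 = 0 and rearranging gives the linear system (I - Q) h = 1:
  [13/16, -1/8, -3/16, -1/16] . (h_1, h_3, h_4, h_5) = 1
  [-1/4, 7/8, -3/8, -1/8] . (h_1, h_3, h_4, h_5) = 1
  [-1/16, -3/8, 15/16, -1/4] . (h_1, h_3, h_4, h_5) = 1
  [-5/16, -1/8, -1/16, 7/8] . (h_1, h_3, h_4, h_5) = 1

Solving yields:
  h_1 = 4244/1455
  h_3 = 1156/291
  h_4 = 1772/485
  h_5 = 4384/1455

Starting state is 3, so the expected hitting time is h_3 = 1156/291.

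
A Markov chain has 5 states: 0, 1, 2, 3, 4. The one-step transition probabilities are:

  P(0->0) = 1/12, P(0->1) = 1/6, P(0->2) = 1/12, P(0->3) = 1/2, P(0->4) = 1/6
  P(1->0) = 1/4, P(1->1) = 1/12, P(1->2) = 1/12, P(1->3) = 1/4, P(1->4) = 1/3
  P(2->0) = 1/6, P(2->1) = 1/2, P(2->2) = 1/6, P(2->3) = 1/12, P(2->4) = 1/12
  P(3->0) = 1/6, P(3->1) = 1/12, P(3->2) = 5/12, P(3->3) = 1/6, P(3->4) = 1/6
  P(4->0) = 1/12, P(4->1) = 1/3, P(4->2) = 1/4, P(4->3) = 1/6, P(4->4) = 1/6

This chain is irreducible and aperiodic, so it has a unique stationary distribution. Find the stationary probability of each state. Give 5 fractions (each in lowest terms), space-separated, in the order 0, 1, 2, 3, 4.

The stationary distribution satisfies pi = pi * P, i.e.:
  pi_0 = 1/12*pi_0 + 1/4*pi_1 + 1/6*pi_2 + 1/6*pi_3 + 1/12*pi_4
  pi_1 = 1/6*pi_0 + 1/12*pi_1 + 1/2*pi_2 + 1/12*pi_3 + 1/3*pi_4
  pi_2 = 1/12*pi_0 + 1/12*pi_1 + 1/6*pi_2 + 5/12*pi_3 + 1/4*pi_4
  pi_3 = 1/2*pi_0 + 1/4*pi_1 + 1/12*pi_2 + 1/6*pi_3 + 1/6*pi_4
  pi_4 = 1/6*pi_0 + 1/3*pi_1 + 1/12*pi_2 + 1/6*pi_3 + 1/6*pi_4
with normalization: pi_0 + pi_1 + pi_2 + pi_3 + pi_4 = 1.

Using the first 4 balance equations plus normalization, the linear system A*pi = b is:
  [-11/12, 1/4, 1/6, 1/6, 1/12] . pi = 0
  [1/6, -11/12, 1/2, 1/12, 1/3] . pi = 0
  [1/12, 1/12, -5/6, 5/12, 1/4] . pi = 0
  [1/2, 1/4, 1/12, -5/6, 1/6] . pi = 0
  [1, 1, 1, 1, 1] . pi = 1

Solving yields:
  pi_0 = 4697/29914
  pi_1 = 3424/14957
  pi_2 = 3072/14957
  pi_3 = 3305/14957
  pi_4 = 5615/29914

Verification (pi * P):
  4697/29914*1/12 + 3424/14957*1/4 + 3072/14957*1/6 + 3305/14957*1/6 + 5615/29914*1/12 = 4697/29914 = pi_0  (ok)
  4697/29914*1/6 + 3424/14957*1/12 + 3072/14957*1/2 + 3305/14957*1/12 + 5615/29914*1/3 = 3424/14957 = pi_1  (ok)
  4697/29914*1/12 + 3424/14957*1/12 + 3072/14957*1/6 + 3305/14957*5/12 + 5615/29914*1/4 = 3072/14957 = pi_2  (ok)
  4697/29914*1/2 + 3424/14957*1/4 + 3072/14957*1/12 + 3305/14957*1/6 + 5615/29914*1/6 = 3305/14957 = pi_3  (ok)
  4697/29914*1/6 + 3424/14957*1/3 + 3072/14957*1/12 + 3305/14957*1/6 + 5615/29914*1/6 = 5615/29914 = pi_4  (ok)

Answer: 4697/29914 3424/14957 3072/14957 3305/14957 5615/29914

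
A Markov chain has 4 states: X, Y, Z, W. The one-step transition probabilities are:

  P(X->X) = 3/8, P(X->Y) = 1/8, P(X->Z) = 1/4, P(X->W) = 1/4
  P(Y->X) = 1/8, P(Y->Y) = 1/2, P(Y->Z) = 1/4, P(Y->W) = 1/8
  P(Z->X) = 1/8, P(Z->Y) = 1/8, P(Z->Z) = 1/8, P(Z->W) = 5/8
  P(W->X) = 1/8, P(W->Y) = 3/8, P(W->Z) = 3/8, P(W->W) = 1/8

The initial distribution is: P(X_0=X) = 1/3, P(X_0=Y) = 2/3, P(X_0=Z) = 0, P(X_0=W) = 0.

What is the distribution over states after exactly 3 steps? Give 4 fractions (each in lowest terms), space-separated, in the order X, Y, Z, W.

Answer: 65/384 475/1536 391/1536 205/768

Derivation:
Propagating the distribution step by step (d_{t+1} = d_t * P):
d_0 = (X=1/3, Y=2/3, Z=0, W=0)
  d_1[X] = 1/3*3/8 + 2/3*1/8 + 0*1/8 + 0*1/8 = 5/24
  d_1[Y] = 1/3*1/8 + 2/3*1/2 + 0*1/8 + 0*3/8 = 3/8
  d_1[Z] = 1/3*1/4 + 2/3*1/4 + 0*1/8 + 0*3/8 = 1/4
  d_1[W] = 1/3*1/4 + 2/3*1/8 + 0*5/8 + 0*1/8 = 1/6
d_1 = (X=5/24, Y=3/8, Z=1/4, W=1/6)
  d_2[X] = 5/24*3/8 + 3/8*1/8 + 1/4*1/8 + 1/6*1/8 = 17/96
  d_2[Y] = 5/24*1/8 + 3/8*1/2 + 1/4*1/8 + 1/6*3/8 = 59/192
  d_2[Z] = 5/24*1/4 + 3/8*1/4 + 1/4*1/8 + 1/6*3/8 = 23/96
  d_2[W] = 5/24*1/4 + 3/8*1/8 + 1/4*5/8 + 1/6*1/8 = 53/192
d_2 = (X=17/96, Y=59/192, Z=23/96, W=53/192)
  d_3[X] = 17/96*3/8 + 59/192*1/8 + 23/96*1/8 + 53/192*1/8 = 65/384
  d_3[Y] = 17/96*1/8 + 59/192*1/2 + 23/96*1/8 + 53/192*3/8 = 475/1536
  d_3[Z] = 17/96*1/4 + 59/192*1/4 + 23/96*1/8 + 53/192*3/8 = 391/1536
  d_3[W] = 17/96*1/4 + 59/192*1/8 + 23/96*5/8 + 53/192*1/8 = 205/768
d_3 = (X=65/384, Y=475/1536, Z=391/1536, W=205/768)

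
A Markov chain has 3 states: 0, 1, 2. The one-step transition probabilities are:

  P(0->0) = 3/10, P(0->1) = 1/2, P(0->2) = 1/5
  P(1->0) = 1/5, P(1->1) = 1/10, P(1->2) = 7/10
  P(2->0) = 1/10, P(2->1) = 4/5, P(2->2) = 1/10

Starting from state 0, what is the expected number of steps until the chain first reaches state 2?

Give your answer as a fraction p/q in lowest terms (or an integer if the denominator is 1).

Answer: 140/53

Derivation:
Let h_i = expected steps to first reach 2 from state i.
Boundary: h_2 = 0.
First-step equations for the other states:
  h_0 = 1 + 3/10*h_0 + 1/2*h_1 + 1/5*h_2
  h_1 = 1 + 1/5*h_0 + 1/10*h_1 + 7/10*h_2

Substituting h_2 = 0 and rearranging gives the linear system (I - Q) h = 1:
  [7/10, -1/2] . (h_0, h_1) = 1
  [-1/5, 9/10] . (h_0, h_1) = 1

Solving yields:
  h_0 = 140/53
  h_1 = 90/53

Starting state is 0, so the expected hitting time is h_0 = 140/53.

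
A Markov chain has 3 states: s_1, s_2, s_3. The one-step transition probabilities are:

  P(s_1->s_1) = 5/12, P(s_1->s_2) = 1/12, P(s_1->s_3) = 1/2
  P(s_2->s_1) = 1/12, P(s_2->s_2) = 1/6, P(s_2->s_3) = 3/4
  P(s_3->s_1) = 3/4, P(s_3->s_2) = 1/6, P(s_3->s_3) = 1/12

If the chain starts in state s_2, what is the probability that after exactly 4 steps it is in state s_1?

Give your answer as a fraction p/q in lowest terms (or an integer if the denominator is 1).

Computing P^4 by repeated multiplication:
P^1 =
  s_1: [5/12, 1/12, 1/2]
  s_2: [1/12, 1/6, 3/4]
  s_3: [3/4, 1/6, 1/12]
P^2 =
  s_1: [5/9, 19/144, 5/16]
  s_2: [11/18, 23/144, 11/48]
  s_3: [7/18, 5/48, 73/144]
P^3 =
  s_1: [103/216, 13/108, 29/72]
  s_2: [95/216, 25/216, 4/9]
  s_3: [119/216, 29/216, 17/54]
P^4 =
  s_1: [331/648, 329/2592, 313/864]
  s_2: [341/648, 337/2592, 11/32]
  s_3: [103/216, 313/2592, 1043/2592]

(P^4)[s_2 -> s_1] = 341/648

Answer: 341/648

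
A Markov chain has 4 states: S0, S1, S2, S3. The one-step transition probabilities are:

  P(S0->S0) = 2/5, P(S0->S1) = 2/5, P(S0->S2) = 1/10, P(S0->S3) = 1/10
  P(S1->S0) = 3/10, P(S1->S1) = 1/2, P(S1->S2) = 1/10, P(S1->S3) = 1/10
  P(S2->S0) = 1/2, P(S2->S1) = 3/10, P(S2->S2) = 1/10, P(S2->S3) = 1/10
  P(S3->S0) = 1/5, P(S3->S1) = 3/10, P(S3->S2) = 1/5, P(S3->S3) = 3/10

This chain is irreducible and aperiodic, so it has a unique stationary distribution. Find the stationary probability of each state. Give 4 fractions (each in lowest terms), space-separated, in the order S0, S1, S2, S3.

Answer: 31/90 301/720 9/80 1/8

Derivation:
The stationary distribution satisfies pi = pi * P, i.e.:
  pi_S0 = 2/5*pi_S0 + 3/10*pi_S1 + 1/2*pi_S2 + 1/5*pi_S3
  pi_S1 = 2/5*pi_S0 + 1/2*pi_S1 + 3/10*pi_S2 + 3/10*pi_S3
  pi_S2 = 1/10*pi_S0 + 1/10*pi_S1 + 1/10*pi_S2 + 1/5*pi_S3
  pi_S3 = 1/10*pi_S0 + 1/10*pi_S1 + 1/10*pi_S2 + 3/10*pi_S3
with normalization: pi_S0 + pi_S1 + pi_S2 + pi_S3 = 1.

Using the first 3 balance equations plus normalization, the linear system A*pi = b is:
  [-3/5, 3/10, 1/2, 1/5] . pi = 0
  [2/5, -1/2, 3/10, 3/10] . pi = 0
  [1/10, 1/10, -9/10, 1/5] . pi = 0
  [1, 1, 1, 1] . pi = 1

Solving yields:
  pi_S0 = 31/90
  pi_S1 = 301/720
  pi_S2 = 9/80
  pi_S3 = 1/8

Verification (pi * P):
  31/90*2/5 + 301/720*3/10 + 9/80*1/2 + 1/8*1/5 = 31/90 = pi_S0  (ok)
  31/90*2/5 + 301/720*1/2 + 9/80*3/10 + 1/8*3/10 = 301/720 = pi_S1  (ok)
  31/90*1/10 + 301/720*1/10 + 9/80*1/10 + 1/8*1/5 = 9/80 = pi_S2  (ok)
  31/90*1/10 + 301/720*1/10 + 9/80*1/10 + 1/8*3/10 = 1/8 = pi_S3  (ok)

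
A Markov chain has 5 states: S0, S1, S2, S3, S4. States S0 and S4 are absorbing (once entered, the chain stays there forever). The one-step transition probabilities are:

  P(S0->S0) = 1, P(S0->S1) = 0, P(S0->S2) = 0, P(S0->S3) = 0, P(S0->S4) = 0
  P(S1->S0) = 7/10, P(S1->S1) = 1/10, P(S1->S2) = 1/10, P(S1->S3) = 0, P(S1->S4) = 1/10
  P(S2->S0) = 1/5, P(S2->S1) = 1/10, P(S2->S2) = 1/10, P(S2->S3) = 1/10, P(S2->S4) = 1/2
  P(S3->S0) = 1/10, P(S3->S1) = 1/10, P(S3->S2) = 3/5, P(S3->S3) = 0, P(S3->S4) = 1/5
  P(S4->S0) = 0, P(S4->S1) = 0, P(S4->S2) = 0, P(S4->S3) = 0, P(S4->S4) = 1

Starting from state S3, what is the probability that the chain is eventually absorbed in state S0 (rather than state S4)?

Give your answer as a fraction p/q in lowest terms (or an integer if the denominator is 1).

Let a_i = P(absorbed in S0 | start in state i).
Boundary conditions: a_S0 = 1, a_S4 = 0.
For each transient state i, a_i = sum_j P(i->j) * a_j:
  a_S1 = 7/10*a_S0 + 1/10*a_S1 + 1/10*a_S2 + 0*a_S3 + 1/10*a_S4
  a_S2 = 1/5*a_S0 + 1/10*a_S1 + 1/10*a_S2 + 1/10*a_S3 + 1/2*a_S4
  a_S3 = 1/10*a_S0 + 1/10*a_S1 + 3/5*a_S2 + 0*a_S3 + 1/5*a_S4

Substituting a_S0 = 1 and a_S4 = 0, rearrange to (I - Q) a = r where r[i] = P(i -> S0):
  [9/10, -1/10, 0] . (a_S1, a_S2, a_S3) = 7/10
  [-1/10, 9/10, -1/10] . (a_S1, a_S2, a_S3) = 1/5
  [-1/10, -3/5, 1] . (a_S1, a_S2, a_S3) = 1/10

Solving yields:
  a_S1 = 609/745
  a_S2 = 266/745
  a_S3 = 59/149

Starting state is S3, so the absorption probability is a_S3 = 59/149.

Answer: 59/149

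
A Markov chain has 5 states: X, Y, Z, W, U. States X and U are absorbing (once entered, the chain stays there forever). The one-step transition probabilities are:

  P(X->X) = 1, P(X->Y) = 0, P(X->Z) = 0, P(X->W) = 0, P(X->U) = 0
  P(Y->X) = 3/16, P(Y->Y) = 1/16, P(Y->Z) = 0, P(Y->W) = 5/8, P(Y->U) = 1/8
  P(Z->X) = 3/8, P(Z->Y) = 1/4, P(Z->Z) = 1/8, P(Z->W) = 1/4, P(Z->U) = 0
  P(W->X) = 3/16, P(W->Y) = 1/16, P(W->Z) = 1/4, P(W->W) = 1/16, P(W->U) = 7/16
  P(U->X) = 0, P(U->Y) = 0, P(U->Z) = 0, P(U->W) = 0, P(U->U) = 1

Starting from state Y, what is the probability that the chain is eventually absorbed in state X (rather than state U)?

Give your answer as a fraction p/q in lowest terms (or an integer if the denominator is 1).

Answer: 69/145

Derivation:
Let a_i = P(absorbed in X | start in state i).
Boundary conditions: a_X = 1, a_U = 0.
For each transient state i, a_i = sum_j P(i->j) * a_j:
  a_Y = 3/16*a_X + 1/16*a_Y + 0*a_Z + 5/8*a_W + 1/8*a_U
  a_Z = 3/8*a_X + 1/4*a_Y + 1/8*a_Z + 1/4*a_W + 0*a_U
  a_W = 3/16*a_X + 1/16*a_Y + 1/4*a_Z + 1/16*a_W + 7/16*a_U

Substituting a_X = 1 and a_U = 0, rearrange to (I - Q) a = r where r[i] = P(i -> X):
  [15/16, 0, -5/8] . (a_Y, a_Z, a_W) = 3/16
  [-1/4, 7/8, -1/4] . (a_Y, a_Z, a_W) = 3/8
  [-1/16, -1/4, 15/16] . (a_Y, a_Z, a_W) = 3/16

Solving yields:
  a_Y = 69/145
  a_Z = 99/145
  a_W = 12/29

Starting state is Y, so the absorption probability is a_Y = 69/145.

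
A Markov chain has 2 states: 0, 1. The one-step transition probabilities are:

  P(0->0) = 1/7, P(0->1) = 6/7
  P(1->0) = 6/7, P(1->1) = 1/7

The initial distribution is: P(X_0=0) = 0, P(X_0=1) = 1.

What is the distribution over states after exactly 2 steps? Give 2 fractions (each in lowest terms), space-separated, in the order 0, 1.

Answer: 12/49 37/49

Derivation:
Propagating the distribution step by step (d_{t+1} = d_t * P):
d_0 = (0=0, 1=1)
  d_1[0] = 0*1/7 + 1*6/7 = 6/7
  d_1[1] = 0*6/7 + 1*1/7 = 1/7
d_1 = (0=6/7, 1=1/7)
  d_2[0] = 6/7*1/7 + 1/7*6/7 = 12/49
  d_2[1] = 6/7*6/7 + 1/7*1/7 = 37/49
d_2 = (0=12/49, 1=37/49)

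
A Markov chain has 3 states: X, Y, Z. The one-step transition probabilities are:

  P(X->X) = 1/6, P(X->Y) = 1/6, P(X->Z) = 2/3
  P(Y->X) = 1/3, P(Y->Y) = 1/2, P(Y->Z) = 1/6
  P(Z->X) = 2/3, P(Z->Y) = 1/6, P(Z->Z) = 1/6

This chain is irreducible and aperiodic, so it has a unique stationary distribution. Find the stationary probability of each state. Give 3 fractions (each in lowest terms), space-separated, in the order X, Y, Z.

Answer: 7/18 1/4 13/36

Derivation:
The stationary distribution satisfies pi = pi * P, i.e.:
  pi_X = 1/6*pi_X + 1/3*pi_Y + 2/3*pi_Z
  pi_Y = 1/6*pi_X + 1/2*pi_Y + 1/6*pi_Z
  pi_Z = 2/3*pi_X + 1/6*pi_Y + 1/6*pi_Z
with normalization: pi_X + pi_Y + pi_Z = 1.

Using the first 2 balance equations plus normalization, the linear system A*pi = b is:
  [-5/6, 1/3, 2/3] . pi = 0
  [1/6, -1/2, 1/6] . pi = 0
  [1, 1, 1] . pi = 1

Solving yields:
  pi_X = 7/18
  pi_Y = 1/4
  pi_Z = 13/36

Verification (pi * P):
  7/18*1/6 + 1/4*1/3 + 13/36*2/3 = 7/18 = pi_X  (ok)
  7/18*1/6 + 1/4*1/2 + 13/36*1/6 = 1/4 = pi_Y  (ok)
  7/18*2/3 + 1/4*1/6 + 13/36*1/6 = 13/36 = pi_Z  (ok)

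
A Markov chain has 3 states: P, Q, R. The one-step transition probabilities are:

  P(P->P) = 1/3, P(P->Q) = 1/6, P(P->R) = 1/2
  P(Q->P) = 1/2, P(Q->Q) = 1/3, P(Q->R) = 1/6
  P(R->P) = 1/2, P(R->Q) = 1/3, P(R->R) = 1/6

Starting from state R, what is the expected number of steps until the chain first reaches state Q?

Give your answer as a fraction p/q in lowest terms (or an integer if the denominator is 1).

Answer: 42/11

Derivation:
Let h_i = expected steps to first reach Q from state i.
Boundary: h_Q = 0.
First-step equations for the other states:
  h_P = 1 + 1/3*h_P + 1/6*h_Q + 1/2*h_R
  h_R = 1 + 1/2*h_P + 1/3*h_Q + 1/6*h_R

Substituting h_Q = 0 and rearranging gives the linear system (I - Q) h = 1:
  [2/3, -1/2] . (h_P, h_R) = 1
  [-1/2, 5/6] . (h_P, h_R) = 1

Solving yields:
  h_P = 48/11
  h_R = 42/11

Starting state is R, so the expected hitting time is h_R = 42/11.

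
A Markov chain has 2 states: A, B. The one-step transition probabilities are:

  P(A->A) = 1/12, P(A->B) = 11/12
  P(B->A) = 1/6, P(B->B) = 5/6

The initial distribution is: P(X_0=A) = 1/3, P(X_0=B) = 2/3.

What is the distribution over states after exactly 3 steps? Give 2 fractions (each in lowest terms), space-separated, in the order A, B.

Propagating the distribution step by step (d_{t+1} = d_t * P):
d_0 = (A=1/3, B=2/3)
  d_1[A] = 1/3*1/12 + 2/3*1/6 = 5/36
  d_1[B] = 1/3*11/12 + 2/3*5/6 = 31/36
d_1 = (A=5/36, B=31/36)
  d_2[A] = 5/36*1/12 + 31/36*1/6 = 67/432
  d_2[B] = 5/36*11/12 + 31/36*5/6 = 365/432
d_2 = (A=67/432, B=365/432)
  d_3[A] = 67/432*1/12 + 365/432*1/6 = 797/5184
  d_3[B] = 67/432*11/12 + 365/432*5/6 = 4387/5184
d_3 = (A=797/5184, B=4387/5184)

Answer: 797/5184 4387/5184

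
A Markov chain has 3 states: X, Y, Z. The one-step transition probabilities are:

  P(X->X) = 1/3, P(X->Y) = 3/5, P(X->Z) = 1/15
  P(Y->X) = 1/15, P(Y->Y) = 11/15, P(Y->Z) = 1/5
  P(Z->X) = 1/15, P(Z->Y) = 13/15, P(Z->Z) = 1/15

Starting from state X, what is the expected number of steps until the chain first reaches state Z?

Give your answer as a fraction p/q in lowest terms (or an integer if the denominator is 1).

Answer: 195/31

Derivation:
Let h_i = expected steps to first reach Z from state i.
Boundary: h_Z = 0.
First-step equations for the other states:
  h_X = 1 + 1/3*h_X + 3/5*h_Y + 1/15*h_Z
  h_Y = 1 + 1/15*h_X + 11/15*h_Y + 1/5*h_Z

Substituting h_Z = 0 and rearranging gives the linear system (I - Q) h = 1:
  [2/3, -3/5] . (h_X, h_Y) = 1
  [-1/15, 4/15] . (h_X, h_Y) = 1

Solving yields:
  h_X = 195/31
  h_Y = 165/31

Starting state is X, so the expected hitting time is h_X = 195/31.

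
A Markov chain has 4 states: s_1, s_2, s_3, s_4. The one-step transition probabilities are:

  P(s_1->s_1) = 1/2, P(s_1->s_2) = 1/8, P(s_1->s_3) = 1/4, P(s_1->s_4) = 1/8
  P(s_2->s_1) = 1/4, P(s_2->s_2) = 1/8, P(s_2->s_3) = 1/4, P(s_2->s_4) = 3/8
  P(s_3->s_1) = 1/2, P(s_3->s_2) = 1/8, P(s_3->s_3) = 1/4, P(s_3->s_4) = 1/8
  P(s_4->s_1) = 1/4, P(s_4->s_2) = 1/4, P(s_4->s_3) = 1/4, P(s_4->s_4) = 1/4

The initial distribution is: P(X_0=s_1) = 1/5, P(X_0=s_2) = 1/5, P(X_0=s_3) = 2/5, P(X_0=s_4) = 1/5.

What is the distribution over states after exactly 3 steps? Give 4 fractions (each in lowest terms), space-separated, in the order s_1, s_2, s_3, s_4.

Propagating the distribution step by step (d_{t+1} = d_t * P):
d_0 = (s_1=1/5, s_2=1/5, s_3=2/5, s_4=1/5)
  d_1[s_1] = 1/5*1/2 + 1/5*1/4 + 2/5*1/2 + 1/5*1/4 = 2/5
  d_1[s_2] = 1/5*1/8 + 1/5*1/8 + 2/5*1/8 + 1/5*1/4 = 3/20
  d_1[s_3] = 1/5*1/4 + 1/5*1/4 + 2/5*1/4 + 1/5*1/4 = 1/4
  d_1[s_4] = 1/5*1/8 + 1/5*3/8 + 2/5*1/8 + 1/5*1/4 = 1/5
d_1 = (s_1=2/5, s_2=3/20, s_3=1/4, s_4=1/5)
  d_2[s_1] = 2/5*1/2 + 3/20*1/4 + 1/4*1/2 + 1/5*1/4 = 33/80
  d_2[s_2] = 2/5*1/8 + 3/20*1/8 + 1/4*1/8 + 1/5*1/4 = 3/20
  d_2[s_3] = 2/5*1/4 + 3/20*1/4 + 1/4*1/4 + 1/5*1/4 = 1/4
  d_2[s_4] = 2/5*1/8 + 3/20*3/8 + 1/4*1/8 + 1/5*1/4 = 3/16
d_2 = (s_1=33/80, s_2=3/20, s_3=1/4, s_4=3/16)
  d_3[s_1] = 33/80*1/2 + 3/20*1/4 + 1/4*1/2 + 3/16*1/4 = 133/320
  d_3[s_2] = 33/80*1/8 + 3/20*1/8 + 1/4*1/8 + 3/16*1/4 = 19/128
  d_3[s_3] = 33/80*1/4 + 3/20*1/4 + 1/4*1/4 + 3/16*1/4 = 1/4
  d_3[s_4] = 33/80*1/8 + 3/20*3/8 + 1/4*1/8 + 3/16*1/4 = 119/640
d_3 = (s_1=133/320, s_2=19/128, s_3=1/4, s_4=119/640)

Answer: 133/320 19/128 1/4 119/640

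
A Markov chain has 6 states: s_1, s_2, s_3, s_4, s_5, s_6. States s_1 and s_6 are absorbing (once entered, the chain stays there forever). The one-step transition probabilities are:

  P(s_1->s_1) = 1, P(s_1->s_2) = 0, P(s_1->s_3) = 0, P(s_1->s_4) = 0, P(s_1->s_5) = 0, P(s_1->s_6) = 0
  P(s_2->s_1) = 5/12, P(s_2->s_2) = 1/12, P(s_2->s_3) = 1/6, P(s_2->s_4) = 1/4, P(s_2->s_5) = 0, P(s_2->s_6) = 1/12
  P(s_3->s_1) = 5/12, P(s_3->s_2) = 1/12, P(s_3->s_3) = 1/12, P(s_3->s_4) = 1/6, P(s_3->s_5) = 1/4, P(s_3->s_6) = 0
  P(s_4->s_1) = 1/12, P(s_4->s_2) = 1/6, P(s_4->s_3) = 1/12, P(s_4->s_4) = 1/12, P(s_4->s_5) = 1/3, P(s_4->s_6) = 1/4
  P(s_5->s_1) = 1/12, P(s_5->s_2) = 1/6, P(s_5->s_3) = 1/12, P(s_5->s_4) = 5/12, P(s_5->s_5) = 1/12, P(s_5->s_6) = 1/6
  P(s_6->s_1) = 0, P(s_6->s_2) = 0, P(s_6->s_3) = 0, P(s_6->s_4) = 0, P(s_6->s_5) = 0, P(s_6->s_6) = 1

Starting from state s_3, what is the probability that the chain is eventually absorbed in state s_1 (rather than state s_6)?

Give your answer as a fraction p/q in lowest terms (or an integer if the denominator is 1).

Let a_i = P(absorbed in s_1 | start in state i).
Boundary conditions: a_s_1 = 1, a_s_6 = 0.
For each transient state i, a_i = sum_j P(i->j) * a_j:
  a_s_2 = 5/12*a_s_1 + 1/12*a_s_2 + 1/6*a_s_3 + 1/4*a_s_4 + 0*a_s_5 + 1/12*a_s_6
  a_s_3 = 5/12*a_s_1 + 1/12*a_s_2 + 1/12*a_s_3 + 1/6*a_s_4 + 1/4*a_s_5 + 0*a_s_6
  a_s_4 = 1/12*a_s_1 + 1/6*a_s_2 + 1/12*a_s_3 + 1/12*a_s_4 + 1/3*a_s_5 + 1/4*a_s_6
  a_s_5 = 1/12*a_s_1 + 1/6*a_s_2 + 1/12*a_s_3 + 5/12*a_s_4 + 1/12*a_s_5 + 1/6*a_s_6

Substituting a_s_1 = 1 and a_s_6 = 0, rearrange to (I - Q) a = r where r[i] = P(i -> s_1):
  [11/12, -1/6, -1/4, 0] . (a_s_2, a_s_3, a_s_4, a_s_5) = 5/12
  [-1/12, 11/12, -1/6, -1/4] . (a_s_2, a_s_3, a_s_4, a_s_5) = 5/12
  [-1/6, -1/12, 11/12, -1/3] . (a_s_2, a_s_3, a_s_4, a_s_5) = 1/12
  [-1/6, -1/12, -5/12, 11/12] . (a_s_2, a_s_3, a_s_4, a_s_5) = 1/12

Solving yields:
  a_s_2 = 7051/9814
  a_s_3 = 7293/9814
  a_s_4 = 4635/9814
  a_s_5 = 2472/4907

Starting state is s_3, so the absorption probability is a_s_3 = 7293/9814.

Answer: 7293/9814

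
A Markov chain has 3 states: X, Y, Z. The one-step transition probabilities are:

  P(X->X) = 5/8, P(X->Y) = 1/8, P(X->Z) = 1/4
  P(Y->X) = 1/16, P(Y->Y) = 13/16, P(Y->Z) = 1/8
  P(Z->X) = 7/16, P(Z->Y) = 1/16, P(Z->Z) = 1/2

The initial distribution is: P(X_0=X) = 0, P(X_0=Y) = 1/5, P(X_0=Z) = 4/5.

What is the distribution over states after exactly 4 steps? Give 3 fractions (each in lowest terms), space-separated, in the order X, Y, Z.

Answer: 27205/65536 96169/327680 47743/163840

Derivation:
Propagating the distribution step by step (d_{t+1} = d_t * P):
d_0 = (X=0, Y=1/5, Z=4/5)
  d_1[X] = 0*5/8 + 1/5*1/16 + 4/5*7/16 = 29/80
  d_1[Y] = 0*1/8 + 1/5*13/16 + 4/5*1/16 = 17/80
  d_1[Z] = 0*1/4 + 1/5*1/8 + 4/5*1/2 = 17/40
d_1 = (X=29/80, Y=17/80, Z=17/40)
  d_2[X] = 29/80*5/8 + 17/80*1/16 + 17/40*7/16 = 109/256
  d_2[Y] = 29/80*1/8 + 17/80*13/16 + 17/40*1/16 = 313/1280
  d_2[Z] = 29/80*1/4 + 17/80*1/8 + 17/40*1/2 = 211/640
d_2 = (X=109/256, Y=313/1280, Z=211/640)
  d_3[X] = 109/256*5/8 + 313/1280*1/16 + 211/640*7/16 = 8717/20480
  d_3[Y] = 109/256*1/8 + 313/1280*13/16 + 211/640*1/16 = 5581/20480
  d_3[Z] = 109/256*1/4 + 313/1280*1/8 + 211/640*1/2 = 3091/10240
d_3 = (X=8717/20480, Y=5581/20480, Z=3091/10240)
  d_4[X] = 8717/20480*5/8 + 5581/20480*1/16 + 3091/10240*7/16 = 27205/65536
  d_4[Y] = 8717/20480*1/8 + 5581/20480*13/16 + 3091/10240*1/16 = 96169/327680
  d_4[Z] = 8717/20480*1/4 + 5581/20480*1/8 + 3091/10240*1/2 = 47743/163840
d_4 = (X=27205/65536, Y=96169/327680, Z=47743/163840)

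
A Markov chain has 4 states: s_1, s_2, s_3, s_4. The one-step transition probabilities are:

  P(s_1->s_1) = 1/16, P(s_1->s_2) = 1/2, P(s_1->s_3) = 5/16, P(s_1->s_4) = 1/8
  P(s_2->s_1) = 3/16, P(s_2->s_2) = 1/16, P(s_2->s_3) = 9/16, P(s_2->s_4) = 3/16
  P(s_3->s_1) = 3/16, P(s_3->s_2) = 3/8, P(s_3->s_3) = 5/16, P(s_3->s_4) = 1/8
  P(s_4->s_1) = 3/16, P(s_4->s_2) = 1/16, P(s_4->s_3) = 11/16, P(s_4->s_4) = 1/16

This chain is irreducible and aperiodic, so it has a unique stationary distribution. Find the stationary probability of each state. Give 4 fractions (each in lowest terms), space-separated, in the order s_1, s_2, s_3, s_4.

The stationary distribution satisfies pi = pi * P, i.e.:
  pi_s_1 = 1/16*pi_s_1 + 3/16*pi_s_2 + 3/16*pi_s_3 + 3/16*pi_s_4
  pi_s_2 = 1/2*pi_s_1 + 1/16*pi_s_2 + 3/8*pi_s_3 + 1/16*pi_s_4
  pi_s_3 = 5/16*pi_s_1 + 9/16*pi_s_2 + 5/16*pi_s_3 + 11/16*pi_s_4
  pi_s_4 = 1/8*pi_s_1 + 3/16*pi_s_2 + 1/8*pi_s_3 + 1/16*pi_s_4
with normalization: pi_s_1 + pi_s_2 + pi_s_3 + pi_s_4 = 1.

Using the first 3 balance equations plus normalization, the linear system A*pi = b is:
  [-15/16, 3/16, 3/16, 3/16] . pi = 0
  [1/2, -15/16, 3/8, 1/16] . pi = 0
  [5/16, 9/16, -11/16, 11/16] . pi = 0
  [1, 1, 1, 1] . pi = 1

Solving yields:
  pi_s_1 = 1/6
  pi_s_2 = 293/1086
  pi_s_3 = 467/1086
  pi_s_4 = 145/1086

Verification (pi * P):
  1/6*1/16 + 293/1086*3/16 + 467/1086*3/16 + 145/1086*3/16 = 1/6 = pi_s_1  (ok)
  1/6*1/2 + 293/1086*1/16 + 467/1086*3/8 + 145/1086*1/16 = 293/1086 = pi_s_2  (ok)
  1/6*5/16 + 293/1086*9/16 + 467/1086*5/16 + 145/1086*11/16 = 467/1086 = pi_s_3  (ok)
  1/6*1/8 + 293/1086*3/16 + 467/1086*1/8 + 145/1086*1/16 = 145/1086 = pi_s_4  (ok)

Answer: 1/6 293/1086 467/1086 145/1086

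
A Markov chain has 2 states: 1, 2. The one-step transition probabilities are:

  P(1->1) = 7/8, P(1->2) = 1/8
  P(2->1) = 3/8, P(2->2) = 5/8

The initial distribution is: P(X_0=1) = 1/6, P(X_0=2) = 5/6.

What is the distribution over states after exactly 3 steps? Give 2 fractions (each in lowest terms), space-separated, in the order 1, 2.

Answer: 65/96 31/96

Derivation:
Propagating the distribution step by step (d_{t+1} = d_t * P):
d_0 = (1=1/6, 2=5/6)
  d_1[1] = 1/6*7/8 + 5/6*3/8 = 11/24
  d_1[2] = 1/6*1/8 + 5/6*5/8 = 13/24
d_1 = (1=11/24, 2=13/24)
  d_2[1] = 11/24*7/8 + 13/24*3/8 = 29/48
  d_2[2] = 11/24*1/8 + 13/24*5/8 = 19/48
d_2 = (1=29/48, 2=19/48)
  d_3[1] = 29/48*7/8 + 19/48*3/8 = 65/96
  d_3[2] = 29/48*1/8 + 19/48*5/8 = 31/96
d_3 = (1=65/96, 2=31/96)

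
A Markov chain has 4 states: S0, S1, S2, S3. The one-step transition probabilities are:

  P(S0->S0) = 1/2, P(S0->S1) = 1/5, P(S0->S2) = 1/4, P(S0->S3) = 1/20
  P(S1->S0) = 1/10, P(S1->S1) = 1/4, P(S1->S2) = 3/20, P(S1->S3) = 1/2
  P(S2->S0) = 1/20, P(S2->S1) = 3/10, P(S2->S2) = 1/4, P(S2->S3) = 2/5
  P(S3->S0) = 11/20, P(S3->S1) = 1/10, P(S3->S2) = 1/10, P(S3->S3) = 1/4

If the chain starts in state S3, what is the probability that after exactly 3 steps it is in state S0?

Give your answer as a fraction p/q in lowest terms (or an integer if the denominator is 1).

Answer: 547/1600

Derivation:
Computing P^3 by repeated multiplication:
P^1 =
  S0: [1/2, 1/5, 1/4, 1/20]
  S1: [1/10, 1/4, 3/20, 1/2]
  S2: [1/20, 3/10, 1/4, 2/5]
  S3: [11/20, 1/10, 1/10, 1/4]
P^2 =
  S0: [31/100, 23/100, 89/400, 19/80]
  S1: [143/400, 71/400, 3/20, 63/200]
  S2: [23/80, 1/5, 4/25, 141/400]
  S3: [171/400, 19/100, 81/400, 9/50]
P^3 =
  S0: [1279/4000, 21/100, 1531/8000, 2231/8000]
  S1: [1509/4000, 1539/8000, 37/200, 1963/8000]
  S2: [117/320, 763/4000, 1417/8000, 533/2000]
  S3: [547/1600, 847/4000, 51/250, 1939/8000]

(P^3)[S3 -> S0] = 547/1600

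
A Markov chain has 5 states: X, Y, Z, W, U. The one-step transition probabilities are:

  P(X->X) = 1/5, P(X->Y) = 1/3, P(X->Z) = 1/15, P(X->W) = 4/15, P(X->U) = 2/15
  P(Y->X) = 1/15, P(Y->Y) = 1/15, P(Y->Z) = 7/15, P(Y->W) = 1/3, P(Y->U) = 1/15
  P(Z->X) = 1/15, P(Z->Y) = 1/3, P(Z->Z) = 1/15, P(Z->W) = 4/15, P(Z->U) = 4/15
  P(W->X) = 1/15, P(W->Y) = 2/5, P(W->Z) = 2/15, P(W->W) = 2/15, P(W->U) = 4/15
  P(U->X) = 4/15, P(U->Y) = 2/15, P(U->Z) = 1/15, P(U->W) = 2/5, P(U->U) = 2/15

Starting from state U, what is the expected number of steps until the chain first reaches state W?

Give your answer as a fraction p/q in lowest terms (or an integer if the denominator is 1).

Let h_i = expected steps to first reach W from state i.
Boundary: h_W = 0.
First-step equations for the other states:
  h_X = 1 + 1/5*h_X + 1/3*h_Y + 1/15*h_Z + 4/15*h_W + 2/15*h_U
  h_Y = 1 + 1/15*h_X + 1/15*h_Y + 7/15*h_Z + 1/3*h_W + 1/15*h_U
  h_Z = 1 + 1/15*h_X + 1/3*h_Y + 1/15*h_Z + 4/15*h_W + 4/15*h_U
  h_U = 1 + 4/15*h_X + 2/15*h_Y + 1/15*h_Z + 2/5*h_W + 2/15*h_U

Substituting h_W = 0 and rearranging gives the linear system (I - Q) h = 1:
  [4/5, -1/3, -1/15, -2/15] . (h_X, h_Y, h_Z, h_U) = 1
  [-1/15, 14/15, -7/15, -1/15] . (h_X, h_Y, h_Z, h_U) = 1
  [-1/15, -1/3, 14/15, -4/15] . (h_X, h_Y, h_Z, h_U) = 1
  [-4/15, -2/15, -1/15, 13/15] . (h_X, h_Y, h_Z, h_U) = 1

Solving yields:
  h_X = 63990/19279
  h_Y = 60705/19279
  h_Z = 62940/19279
  h_U = 56115/19279

Starting state is U, so the expected hitting time is h_U = 56115/19279.

Answer: 56115/19279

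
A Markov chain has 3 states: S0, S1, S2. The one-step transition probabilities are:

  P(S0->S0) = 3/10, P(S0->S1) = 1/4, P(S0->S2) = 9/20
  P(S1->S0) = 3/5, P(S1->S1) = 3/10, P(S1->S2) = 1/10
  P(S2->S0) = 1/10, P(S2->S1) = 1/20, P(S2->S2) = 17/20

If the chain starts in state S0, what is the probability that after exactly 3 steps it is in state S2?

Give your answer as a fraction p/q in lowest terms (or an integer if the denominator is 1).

Computing P^3 by repeated multiplication:
P^1 =
  S0: [3/10, 1/4, 9/20]
  S1: [3/5, 3/10, 1/10]
  S2: [1/10, 1/20, 17/20]
P^2 =
  S0: [57/200, 69/400, 217/400]
  S1: [37/100, 49/200, 77/200]
  S2: [29/200, 33/400, 309/400]
P^3 =
  S0: [973/4000, 1201/8000, 4853/8000]
  S1: [593/2000, 741/4000, 2073/4000]
  S2: [681/4000, 797/8000, 5841/8000]

(P^3)[S0 -> S2] = 4853/8000

Answer: 4853/8000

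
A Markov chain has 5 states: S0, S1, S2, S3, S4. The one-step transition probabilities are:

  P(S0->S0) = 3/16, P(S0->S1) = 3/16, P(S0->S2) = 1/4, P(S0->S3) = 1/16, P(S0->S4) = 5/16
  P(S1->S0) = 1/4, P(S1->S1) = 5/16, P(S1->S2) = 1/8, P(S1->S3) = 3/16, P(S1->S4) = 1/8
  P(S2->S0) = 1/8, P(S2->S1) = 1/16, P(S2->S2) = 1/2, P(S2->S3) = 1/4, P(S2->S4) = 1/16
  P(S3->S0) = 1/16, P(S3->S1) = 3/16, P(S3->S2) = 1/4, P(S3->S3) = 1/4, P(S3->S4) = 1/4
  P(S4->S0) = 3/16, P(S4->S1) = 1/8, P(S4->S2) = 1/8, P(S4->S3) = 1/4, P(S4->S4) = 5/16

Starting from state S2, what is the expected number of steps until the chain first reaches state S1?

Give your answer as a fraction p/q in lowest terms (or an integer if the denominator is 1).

Let h_i = expected steps to first reach S1 from state i.
Boundary: h_S1 = 0.
First-step equations for the other states:
  h_S0 = 1 + 3/16*h_S0 + 3/16*h_S1 + 1/4*h_S2 + 1/16*h_S3 + 5/16*h_S4
  h_S2 = 1 + 1/8*h_S0 + 1/16*h_S1 + 1/2*h_S2 + 1/4*h_S3 + 1/16*h_S4
  h_S3 = 1 + 1/16*h_S0 + 3/16*h_S1 + 1/4*h_S2 + 1/4*h_S3 + 1/4*h_S4
  h_S4 = 1 + 3/16*h_S0 + 1/8*h_S1 + 1/8*h_S2 + 1/4*h_S3 + 5/16*h_S4

Substituting h_S1 = 0 and rearranging gives the linear system (I - Q) h = 1:
  [13/16, -1/4, -1/16, -5/16] . (h_S0, h_S2, h_S3, h_S4) = 1
  [-1/8, 1/2, -1/4, -1/16] . (h_S0, h_S2, h_S3, h_S4) = 1
  [-1/16, -1/4, 3/4, -1/4] . (h_S0, h_S2, h_S3, h_S4) = 1
  [-3/16, -1/8, -1/4, 11/16] . (h_S0, h_S2, h_S3, h_S4) = 1

Solving yields:
  h_S0 = 19376/2643
  h_S2 = 22312/2643
  h_S3 = 19312/2643
  h_S4 = 6736/881

Starting state is S2, so the expected hitting time is h_S2 = 22312/2643.

Answer: 22312/2643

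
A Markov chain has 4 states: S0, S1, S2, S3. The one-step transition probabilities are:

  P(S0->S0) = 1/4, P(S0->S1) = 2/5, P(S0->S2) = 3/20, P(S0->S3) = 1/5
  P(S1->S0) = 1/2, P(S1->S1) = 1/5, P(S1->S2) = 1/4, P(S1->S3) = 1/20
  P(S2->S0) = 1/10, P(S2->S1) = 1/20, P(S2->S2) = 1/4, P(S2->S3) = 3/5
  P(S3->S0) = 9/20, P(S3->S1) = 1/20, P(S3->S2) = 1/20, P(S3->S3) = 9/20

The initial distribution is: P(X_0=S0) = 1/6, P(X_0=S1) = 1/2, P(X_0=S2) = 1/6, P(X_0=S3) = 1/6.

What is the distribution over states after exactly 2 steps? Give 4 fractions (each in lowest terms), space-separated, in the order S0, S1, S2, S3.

Answer: 5/16 127/600 33/200 373/1200

Derivation:
Propagating the distribution step by step (d_{t+1} = d_t * P):
d_0 = (S0=1/6, S1=1/2, S2=1/6, S3=1/6)
  d_1[S0] = 1/6*1/4 + 1/2*1/2 + 1/6*1/10 + 1/6*9/20 = 23/60
  d_1[S1] = 1/6*2/5 + 1/2*1/5 + 1/6*1/20 + 1/6*1/20 = 11/60
  d_1[S2] = 1/6*3/20 + 1/2*1/4 + 1/6*1/4 + 1/6*1/20 = 1/5
  d_1[S3] = 1/6*1/5 + 1/2*1/20 + 1/6*3/5 + 1/6*9/20 = 7/30
d_1 = (S0=23/60, S1=11/60, S2=1/5, S3=7/30)
  d_2[S0] = 23/60*1/4 + 11/60*1/2 + 1/5*1/10 + 7/30*9/20 = 5/16
  d_2[S1] = 23/60*2/5 + 11/60*1/5 + 1/5*1/20 + 7/30*1/20 = 127/600
  d_2[S2] = 23/60*3/20 + 11/60*1/4 + 1/5*1/4 + 7/30*1/20 = 33/200
  d_2[S3] = 23/60*1/5 + 11/60*1/20 + 1/5*3/5 + 7/30*9/20 = 373/1200
d_2 = (S0=5/16, S1=127/600, S2=33/200, S3=373/1200)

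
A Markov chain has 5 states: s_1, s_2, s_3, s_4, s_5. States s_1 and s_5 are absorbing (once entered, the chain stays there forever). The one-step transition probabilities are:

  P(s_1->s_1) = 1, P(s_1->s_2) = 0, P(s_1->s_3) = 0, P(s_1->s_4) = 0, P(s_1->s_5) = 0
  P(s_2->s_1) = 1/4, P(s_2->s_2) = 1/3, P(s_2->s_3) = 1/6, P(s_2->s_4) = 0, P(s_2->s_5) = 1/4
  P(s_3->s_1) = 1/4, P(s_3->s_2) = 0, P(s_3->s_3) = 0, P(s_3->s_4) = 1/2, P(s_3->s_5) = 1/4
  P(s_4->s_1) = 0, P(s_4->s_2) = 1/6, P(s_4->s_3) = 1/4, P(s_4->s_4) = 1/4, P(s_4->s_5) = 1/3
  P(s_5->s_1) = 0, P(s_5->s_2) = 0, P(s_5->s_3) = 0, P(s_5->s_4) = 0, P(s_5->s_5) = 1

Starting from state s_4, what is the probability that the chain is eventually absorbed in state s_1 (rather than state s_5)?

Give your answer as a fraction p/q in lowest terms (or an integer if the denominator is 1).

Answer: 13/58

Derivation:
Let a_i = P(absorbed in s_1 | start in state i).
Boundary conditions: a_s_1 = 1, a_s_5 = 0.
For each transient state i, a_i = sum_j P(i->j) * a_j:
  a_s_2 = 1/4*a_s_1 + 1/3*a_s_2 + 1/6*a_s_3 + 0*a_s_4 + 1/4*a_s_5
  a_s_3 = 1/4*a_s_1 + 0*a_s_2 + 0*a_s_3 + 1/2*a_s_4 + 1/4*a_s_5
  a_s_4 = 0*a_s_1 + 1/6*a_s_2 + 1/4*a_s_3 + 1/4*a_s_4 + 1/3*a_s_5

Substituting a_s_1 = 1 and a_s_5 = 0, rearrange to (I - Q) a = r where r[i] = P(i -> s_1):
  [2/3, -1/6, 0] . (a_s_2, a_s_3, a_s_4) = 1/4
  [0, 1, -1/2] . (a_s_2, a_s_3, a_s_4) = 1/4
  [-1/6, -1/4, 3/4] . (a_s_2, a_s_3, a_s_4) = 0

Solving yields:
  a_s_2 = 27/58
  a_s_3 = 21/58
  a_s_4 = 13/58

Starting state is s_4, so the absorption probability is a_s_4 = 13/58.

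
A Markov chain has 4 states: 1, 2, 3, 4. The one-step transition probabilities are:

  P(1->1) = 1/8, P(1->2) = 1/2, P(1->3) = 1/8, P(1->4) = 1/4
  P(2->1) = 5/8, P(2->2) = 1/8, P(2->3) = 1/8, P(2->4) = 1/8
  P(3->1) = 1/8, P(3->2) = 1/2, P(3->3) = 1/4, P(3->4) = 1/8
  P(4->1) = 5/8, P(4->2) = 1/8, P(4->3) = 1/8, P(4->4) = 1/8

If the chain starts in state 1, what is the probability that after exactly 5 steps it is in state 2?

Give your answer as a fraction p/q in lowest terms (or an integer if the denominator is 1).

Answer: 10783/32768

Derivation:
Computing P^5 by repeated multiplication:
P^1 =
  1: [1/8, 1/2, 1/8, 1/4]
  2: [5/8, 1/8, 1/8, 1/8]
  3: [1/8, 1/2, 1/4, 1/8]
  4: [5/8, 1/8, 1/8, 1/8]
P^2 =
  1: [1/2, 7/32, 9/64, 9/64]
  2: [1/4, 13/32, 9/64, 13/64]
  3: [7/16, 17/64, 5/32, 9/64]
  4: [1/4, 13/32, 9/64, 13/64]
P^3 =
  1: [39/128, 187/512, 73/512, 3/16]
  2: [55/128, 139/512, 73/512, 5/32]
  3: [21/64, 89/256, 37/256, 23/128]
  4: [55/128, 139/512, 73/512, 5/32]
P^4 =
  1: [411/1024, 1199/4096, 585/4096, 167/1024]
  2: [347/1024, 1391/4096, 585/4096, 183/1024]
  3: [199/512, 619/2048, 293/2048, 85/512]
  4: [347/1024, 1391/4096, 585/4096, 183/1024]
P^5 =
  1: [2891/8192, 10783/32768, 4681/32768, 1435/8192]
  2: [3147/8192, 10015/32768, 4681/32768, 1371/8192]
  3: [1471/4096, 5315/16384, 2341/16384, 711/4096]
  4: [3147/8192, 10015/32768, 4681/32768, 1371/8192]

(P^5)[1 -> 2] = 10783/32768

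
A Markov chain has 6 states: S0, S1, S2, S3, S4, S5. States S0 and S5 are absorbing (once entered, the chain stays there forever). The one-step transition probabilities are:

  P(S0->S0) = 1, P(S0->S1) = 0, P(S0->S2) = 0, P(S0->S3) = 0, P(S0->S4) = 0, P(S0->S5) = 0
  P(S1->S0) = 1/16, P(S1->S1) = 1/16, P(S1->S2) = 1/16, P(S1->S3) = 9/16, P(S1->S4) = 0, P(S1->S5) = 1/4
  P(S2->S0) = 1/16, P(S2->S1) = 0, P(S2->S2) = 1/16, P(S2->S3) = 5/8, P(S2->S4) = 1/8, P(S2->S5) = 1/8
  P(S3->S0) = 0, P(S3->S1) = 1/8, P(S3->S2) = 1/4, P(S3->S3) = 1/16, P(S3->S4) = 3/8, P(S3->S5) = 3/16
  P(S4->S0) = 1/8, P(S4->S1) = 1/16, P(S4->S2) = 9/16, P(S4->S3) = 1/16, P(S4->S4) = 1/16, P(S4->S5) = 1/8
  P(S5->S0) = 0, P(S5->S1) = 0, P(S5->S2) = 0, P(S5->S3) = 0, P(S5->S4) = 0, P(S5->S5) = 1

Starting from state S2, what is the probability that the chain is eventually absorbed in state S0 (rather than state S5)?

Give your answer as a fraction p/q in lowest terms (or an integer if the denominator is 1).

Answer: 5983/23003

Derivation:
Let a_i = P(absorbed in S0 | start in state i).
Boundary conditions: a_S0 = 1, a_S5 = 0.
For each transient state i, a_i = sum_j P(i->j) * a_j:
  a_S1 = 1/16*a_S0 + 1/16*a_S1 + 1/16*a_S2 + 9/16*a_S3 + 0*a_S4 + 1/4*a_S5
  a_S2 = 1/16*a_S0 + 0*a_S1 + 1/16*a_S2 + 5/8*a_S3 + 1/8*a_S4 + 1/8*a_S5
  a_S3 = 0*a_S0 + 1/8*a_S1 + 1/4*a_S2 + 1/16*a_S3 + 3/8*a_S4 + 3/16*a_S5
  a_S4 = 1/8*a_S0 + 1/16*a_S1 + 9/16*a_S2 + 1/16*a_S3 + 1/16*a_S4 + 1/8*a_S5

Substituting a_S0 = 1 and a_S5 = 0, rearrange to (I - Q) a = r where r[i] = P(i -> S0):
  [15/16, -1/16, -9/16, 0] . (a_S1, a_S2, a_S3, a_S4) = 1/16
  [0, 15/16, -5/8, -1/8] . (a_S1, a_S2, a_S3, a_S4) = 1/16
  [-1/8, -1/4, 15/16, -3/8] . (a_S1, a_S2, a_S3, a_S4) = 0
  [-1/16, -9/16, -1/16, 15/16] . (a_S1, a_S2, a_S3, a_S4) = 1/8

Solving yields:
  a_S1 = 5056/23003
  a_S2 = 5983/23003
  a_S3 = 5206/23003
  a_S4 = 7341/23003

Starting state is S2, so the absorption probability is a_S2 = 5983/23003.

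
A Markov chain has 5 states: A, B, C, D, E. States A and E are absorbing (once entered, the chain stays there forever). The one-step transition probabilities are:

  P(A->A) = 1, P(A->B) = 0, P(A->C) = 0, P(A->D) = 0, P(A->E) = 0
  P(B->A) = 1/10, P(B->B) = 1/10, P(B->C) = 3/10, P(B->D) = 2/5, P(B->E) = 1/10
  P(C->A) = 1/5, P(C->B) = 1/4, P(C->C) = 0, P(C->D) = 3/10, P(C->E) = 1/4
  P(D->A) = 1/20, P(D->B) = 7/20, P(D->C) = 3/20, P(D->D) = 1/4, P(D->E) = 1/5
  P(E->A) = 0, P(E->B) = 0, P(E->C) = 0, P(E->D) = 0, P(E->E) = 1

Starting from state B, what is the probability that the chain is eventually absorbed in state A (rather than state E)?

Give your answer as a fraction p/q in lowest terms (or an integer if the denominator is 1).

Let a_i = P(absorbed in A | start in state i).
Boundary conditions: a_A = 1, a_E = 0.
For each transient state i, a_i = sum_j P(i->j) * a_j:
  a_B = 1/10*a_A + 1/10*a_B + 3/10*a_C + 2/5*a_D + 1/10*a_E
  a_C = 1/5*a_A + 1/4*a_B + 0*a_C + 3/10*a_D + 1/4*a_E
  a_D = 1/20*a_A + 7/20*a_B + 3/20*a_C + 1/4*a_D + 1/5*a_E

Substituting a_A = 1 and a_E = 0, rearrange to (I - Q) a = r where r[i] = P(i -> A):
  [9/10, -3/10, -2/5] . (a_B, a_C, a_D) = 1/10
  [-1/4, 1, -3/10] . (a_B, a_C, a_D) = 1/5
  [-7/20, -3/20, 3/4] . (a_B, a_C, a_D) = 1/20

Solving yields:
  a_B = 608/1567
  a_C = 619/1567
  a_D = 512/1567

Starting state is B, so the absorption probability is a_B = 608/1567.

Answer: 608/1567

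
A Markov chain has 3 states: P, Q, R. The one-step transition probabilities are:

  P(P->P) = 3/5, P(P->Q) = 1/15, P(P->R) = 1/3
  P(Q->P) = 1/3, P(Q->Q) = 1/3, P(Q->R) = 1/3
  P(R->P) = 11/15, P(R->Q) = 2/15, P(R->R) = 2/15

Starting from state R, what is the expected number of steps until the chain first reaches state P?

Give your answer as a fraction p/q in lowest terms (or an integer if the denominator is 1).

Answer: 3/2

Derivation:
Let h_i = expected steps to first reach P from state i.
Boundary: h_P = 0.
First-step equations for the other states:
  h_Q = 1 + 1/3*h_P + 1/3*h_Q + 1/3*h_R
  h_R = 1 + 11/15*h_P + 2/15*h_Q + 2/15*h_R

Substituting h_P = 0 and rearranging gives the linear system (I - Q) h = 1:
  [2/3, -1/3] . (h_Q, h_R) = 1
  [-2/15, 13/15] . (h_Q, h_R) = 1

Solving yields:
  h_Q = 9/4
  h_R = 3/2

Starting state is R, so the expected hitting time is h_R = 3/2.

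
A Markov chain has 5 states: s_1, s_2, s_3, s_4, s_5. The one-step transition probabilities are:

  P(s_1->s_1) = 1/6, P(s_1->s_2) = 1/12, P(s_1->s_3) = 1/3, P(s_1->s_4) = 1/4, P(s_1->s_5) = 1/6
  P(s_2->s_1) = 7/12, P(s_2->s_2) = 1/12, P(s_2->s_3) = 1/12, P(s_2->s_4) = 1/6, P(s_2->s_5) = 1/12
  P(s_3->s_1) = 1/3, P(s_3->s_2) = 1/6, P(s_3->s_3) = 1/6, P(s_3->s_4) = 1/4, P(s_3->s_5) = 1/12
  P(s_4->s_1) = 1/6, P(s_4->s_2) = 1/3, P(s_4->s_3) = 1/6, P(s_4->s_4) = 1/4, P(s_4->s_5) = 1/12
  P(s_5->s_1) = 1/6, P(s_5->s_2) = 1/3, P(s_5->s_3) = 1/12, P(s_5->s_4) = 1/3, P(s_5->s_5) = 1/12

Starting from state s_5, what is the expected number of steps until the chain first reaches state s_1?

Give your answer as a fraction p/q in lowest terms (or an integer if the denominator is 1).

Answer: 6468/1879

Derivation:
Let h_i = expected steps to first reach s_1 from state i.
Boundary: h_s_1 = 0.
First-step equations for the other states:
  h_s_2 = 1 + 7/12*h_s_1 + 1/12*h_s_2 + 1/12*h_s_3 + 1/6*h_s_4 + 1/12*h_s_5
  h_s_3 = 1 + 1/3*h_s_1 + 1/6*h_s_2 + 1/6*h_s_3 + 1/4*h_s_4 + 1/12*h_s_5
  h_s_4 = 1 + 1/6*h_s_1 + 1/3*h_s_2 + 1/6*h_s_3 + 1/4*h_s_4 + 1/12*h_s_5
  h_s_5 = 1 + 1/6*h_s_1 + 1/3*h_s_2 + 1/12*h_s_3 + 1/3*h_s_4 + 1/12*h_s_5

Substituting h_s_1 = 0 and rearranging gives the linear system (I - Q) h = 1:
  [11/12, -1/12, -1/6, -1/12] . (h_s_2, h_s_3, h_s_4, h_s_5) = 1
  [-1/6, 5/6, -1/4, -1/12] . (h_s_2, h_s_3, h_s_4, h_s_5) = 1
  [-1/3, -1/6, 3/4, -1/12] . (h_s_2, h_s_3, h_s_4, h_s_5) = 1
  [-1/3, -1/12, -1/3, 11/12] . (h_s_2, h_s_3, h_s_4, h_s_5) = 1

Solving yields:
  h_s_2 = 4320/1879
  h_s_3 = 5688/1879
  h_s_4 = 6408/1879
  h_s_5 = 6468/1879

Starting state is s_5, so the expected hitting time is h_s_5 = 6468/1879.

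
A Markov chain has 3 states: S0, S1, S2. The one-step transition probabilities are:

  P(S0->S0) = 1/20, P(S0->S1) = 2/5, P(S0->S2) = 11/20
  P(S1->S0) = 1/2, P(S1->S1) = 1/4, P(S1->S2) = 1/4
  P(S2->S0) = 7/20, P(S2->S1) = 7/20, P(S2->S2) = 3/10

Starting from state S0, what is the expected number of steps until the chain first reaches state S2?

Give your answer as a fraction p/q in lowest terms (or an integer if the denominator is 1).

Answer: 92/41

Derivation:
Let h_i = expected steps to first reach S2 from state i.
Boundary: h_S2 = 0.
First-step equations for the other states:
  h_S0 = 1 + 1/20*h_S0 + 2/5*h_S1 + 11/20*h_S2
  h_S1 = 1 + 1/2*h_S0 + 1/4*h_S1 + 1/4*h_S2

Substituting h_S2 = 0 and rearranging gives the linear system (I - Q) h = 1:
  [19/20, -2/5] . (h_S0, h_S1) = 1
  [-1/2, 3/4] . (h_S0, h_S1) = 1

Solving yields:
  h_S0 = 92/41
  h_S1 = 116/41

Starting state is S0, so the expected hitting time is h_S0 = 92/41.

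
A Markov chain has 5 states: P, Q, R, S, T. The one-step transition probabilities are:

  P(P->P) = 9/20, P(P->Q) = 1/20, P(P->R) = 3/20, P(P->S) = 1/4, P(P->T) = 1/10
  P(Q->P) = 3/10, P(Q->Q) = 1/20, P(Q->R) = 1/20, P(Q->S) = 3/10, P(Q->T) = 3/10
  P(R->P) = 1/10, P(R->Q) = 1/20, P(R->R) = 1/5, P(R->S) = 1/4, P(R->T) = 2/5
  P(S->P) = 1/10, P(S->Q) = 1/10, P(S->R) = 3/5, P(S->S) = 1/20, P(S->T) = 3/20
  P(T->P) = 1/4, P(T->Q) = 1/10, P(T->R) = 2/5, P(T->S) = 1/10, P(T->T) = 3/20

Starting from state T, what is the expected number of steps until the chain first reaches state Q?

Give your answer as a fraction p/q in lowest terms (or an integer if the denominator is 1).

Let h_i = expected steps to first reach Q from state i.
Boundary: h_Q = 0.
First-step equations for the other states:
  h_P = 1 + 9/20*h_P + 1/20*h_Q + 3/20*h_R + 1/4*h_S + 1/10*h_T
  h_R = 1 + 1/10*h_P + 1/20*h_Q + 1/5*h_R + 1/4*h_S + 2/5*h_T
  h_S = 1 + 1/10*h_P + 1/10*h_Q + 3/5*h_R + 1/20*h_S + 3/20*h_T
  h_T = 1 + 1/4*h_P + 1/10*h_Q + 2/5*h_R + 1/10*h_S + 3/20*h_T

Substituting h_Q = 0 and rearranging gives the linear system (I - Q) h = 1:
  [11/20, -3/20, -1/4, -1/10] . (h_P, h_R, h_S, h_T) = 1
  [-1/10, 4/5, -1/4, -2/5] . (h_P, h_R, h_S, h_T) = 1
  [-1/10, -3/5, 19/20, -3/20] . (h_P, h_R, h_S, h_T) = 1
  [-1/4, -2/5, -1/10, 17/20] . (h_P, h_R, h_S, h_T) = 1

Solving yields:
  h_P = 163260/11359
  h_R = 160740/11359
  h_S = 155180/11359
  h_T = 155280/11359

Starting state is T, so the expected hitting time is h_T = 155280/11359.

Answer: 155280/11359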